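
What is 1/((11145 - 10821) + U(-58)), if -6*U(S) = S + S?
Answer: 3/1030 ≈ 0.0029126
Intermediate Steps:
U(S) = -S/3 (U(S) = -(S + S)/6 = -S/3)
1/((11145 - 10821) + U(-58)) = 1/((11145 - 10821) - ⅓*(-58)) = 1/(324 + 58/3) = 1/(1030/3) = 3/1030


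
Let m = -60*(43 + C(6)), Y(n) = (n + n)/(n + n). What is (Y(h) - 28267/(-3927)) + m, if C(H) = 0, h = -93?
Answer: -10099466/3927 ≈ -2571.8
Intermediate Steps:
Y(n) = 1 (Y(n) = (2*n)/((2*n)) = (2*n)*(1/(2*n)) = 1)
m = -2580 (m = -60*(43 + 0) = -60*43 = -2580)
(Y(h) - 28267/(-3927)) + m = (1 - 28267/(-3927)) - 2580 = (1 - 28267*(-1/3927)) - 2580 = (1 + 28267/3927) - 2580 = 32194/3927 - 2580 = -10099466/3927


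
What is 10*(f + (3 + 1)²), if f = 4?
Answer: 200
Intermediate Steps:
10*(f + (3 + 1)²) = 10*(4 + (3 + 1)²) = 10*(4 + 4²) = 10*(4 + 16) = 10*20 = 200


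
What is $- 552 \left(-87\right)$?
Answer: $48024$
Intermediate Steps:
$- 552 \left(-87\right) = \left(-1\right) \left(-48024\right) = 48024$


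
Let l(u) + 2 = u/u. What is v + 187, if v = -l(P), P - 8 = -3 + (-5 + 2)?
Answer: 188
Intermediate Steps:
P = 2 (P = 8 + (-3 + (-5 + 2)) = 8 + (-3 - 3) = 8 - 6 = 2)
l(u) = -1 (l(u) = -2 + u/u = -2 + 1 = -1)
v = 1 (v = -1*(-1) = 1)
v + 187 = 1 + 187 = 188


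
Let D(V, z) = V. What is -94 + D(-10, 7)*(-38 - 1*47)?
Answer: 756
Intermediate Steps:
-94 + D(-10, 7)*(-38 - 1*47) = -94 - 10*(-38 - 1*47) = -94 - 10*(-38 - 47) = -94 - 10*(-85) = -94 + 850 = 756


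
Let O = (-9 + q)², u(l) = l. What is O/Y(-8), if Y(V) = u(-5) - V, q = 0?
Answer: 27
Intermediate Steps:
O = 81 (O = (-9 + 0)² = (-9)² = 81)
Y(V) = -5 - V
O/Y(-8) = 81/(-5 - 1*(-8)) = 81/(-5 + 8) = 81/3 = 81*(⅓) = 27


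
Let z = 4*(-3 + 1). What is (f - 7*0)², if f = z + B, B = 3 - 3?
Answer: 64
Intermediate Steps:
B = 0
z = -8 (z = 4*(-2) = -8)
f = -8 (f = -8 + 0 = -8)
(f - 7*0)² = (-8 - 7*0)² = (-8 + 0)² = (-8)² = 64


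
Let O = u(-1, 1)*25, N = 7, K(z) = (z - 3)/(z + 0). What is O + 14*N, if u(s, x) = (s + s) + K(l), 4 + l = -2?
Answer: 171/2 ≈ 85.500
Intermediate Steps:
l = -6 (l = -4 - 2 = -6)
K(z) = (-3 + z)/z
u(s, x) = 3/2 + 2*s (u(s, x) = (s + s) + (-3 - 6)/(-6) = 2*s - ⅙*(-9) = 2*s + 3/2 = 3/2 + 2*s)
O = -25/2 (O = (3/2 + 2*(-1))*25 = (3/2 - 2)*25 = -½*25 = -25/2 ≈ -12.500)
O + 14*N = -25/2 + 14*7 = -25/2 + 98 = 171/2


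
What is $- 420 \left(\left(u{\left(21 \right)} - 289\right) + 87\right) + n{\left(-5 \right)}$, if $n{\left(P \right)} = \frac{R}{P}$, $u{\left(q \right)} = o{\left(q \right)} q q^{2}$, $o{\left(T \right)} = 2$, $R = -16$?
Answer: $- \frac{38471984}{5} \approx -7.6944 \cdot 10^{6}$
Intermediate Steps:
$u{\left(q \right)} = 2 q^{3}$ ($u{\left(q \right)} = 2 q q^{2} = 2 q^{3}$)
$n{\left(P \right)} = - \frac{16}{P}$
$- 420 \left(\left(u{\left(21 \right)} - 289\right) + 87\right) + n{\left(-5 \right)} = - 420 \left(\left(2 \cdot 21^{3} - 289\right) + 87\right) - \frac{16}{-5} = - 420 \left(\left(2 \cdot 9261 - 289\right) + 87\right) - - \frac{16}{5} = - 420 \left(\left(18522 - 289\right) + 87\right) + \frac{16}{5} = - 420 \left(18233 + 87\right) + \frac{16}{5} = \left(-420\right) 18320 + \frac{16}{5} = -7694400 + \frac{16}{5} = - \frac{38471984}{5}$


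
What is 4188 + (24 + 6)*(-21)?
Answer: 3558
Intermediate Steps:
4188 + (24 + 6)*(-21) = 4188 + 30*(-21) = 4188 - 630 = 3558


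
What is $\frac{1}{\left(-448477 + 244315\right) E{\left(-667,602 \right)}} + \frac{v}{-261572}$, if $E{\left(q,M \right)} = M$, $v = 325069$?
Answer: $- \frac{4994097005341}{4018580465466} \approx -1.2428$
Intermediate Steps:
$\frac{1}{\left(-448477 + 244315\right) E{\left(-667,602 \right)}} + \frac{v}{-261572} = \frac{1}{\left(-448477 + 244315\right) 602} + \frac{325069}{-261572} = \frac{1}{-204162} \cdot \frac{1}{602} + 325069 \left(- \frac{1}{261572}\right) = \left(- \frac{1}{204162}\right) \frac{1}{602} - \frac{325069}{261572} = - \frac{1}{122905524} - \frac{325069}{261572} = - \frac{4994097005341}{4018580465466}$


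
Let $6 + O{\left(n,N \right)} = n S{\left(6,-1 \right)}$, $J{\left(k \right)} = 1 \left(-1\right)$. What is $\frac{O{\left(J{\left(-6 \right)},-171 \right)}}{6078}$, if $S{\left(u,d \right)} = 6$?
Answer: $- \frac{2}{1013} \approx -0.0019743$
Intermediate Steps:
$J{\left(k \right)} = -1$
$O{\left(n,N \right)} = -6 + 6 n$ ($O{\left(n,N \right)} = -6 + n 6 = -6 + 6 n$)
$\frac{O{\left(J{\left(-6 \right)},-171 \right)}}{6078} = \frac{-6 + 6 \left(-1\right)}{6078} = \left(-6 - 6\right) \frac{1}{6078} = \left(-12\right) \frac{1}{6078} = - \frac{2}{1013}$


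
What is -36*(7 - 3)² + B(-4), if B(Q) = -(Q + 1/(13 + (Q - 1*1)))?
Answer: -4577/8 ≈ -572.13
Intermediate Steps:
B(Q) = -Q - 1/(12 + Q) (B(Q) = -(Q + 1/(13 + (Q - 1))) = -(Q + 1/(13 + (-1 + Q))) = -(Q + 1/(12 + Q)) = -Q - 1/(12 + Q))
-36*(7 - 3)² + B(-4) = -36*(7 - 3)² + (-1 - 1*(-4)² - 12*(-4))/(12 - 4) = -36*4² + (-1 - 1*16 + 48)/8 = -36*16 + (-1 - 16 + 48)/8 = -576 + (⅛)*31 = -576 + 31/8 = -4577/8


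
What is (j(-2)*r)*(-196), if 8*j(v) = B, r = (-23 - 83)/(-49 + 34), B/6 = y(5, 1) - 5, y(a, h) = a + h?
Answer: -5194/5 ≈ -1038.8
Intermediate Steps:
B = 6 (B = 6*((5 + 1) - 5) = 6*(6 - 5) = 6*1 = 6)
r = 106/15 (r = -106/(-15) = -106*(-1/15) = 106/15 ≈ 7.0667)
j(v) = 3/4 (j(v) = (1/8)*6 = 3/4)
(j(-2)*r)*(-196) = ((3/4)*(106/15))*(-196) = (53/10)*(-196) = -5194/5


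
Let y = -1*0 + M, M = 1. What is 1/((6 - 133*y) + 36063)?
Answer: 1/35936 ≈ 2.7827e-5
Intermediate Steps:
y = 1 (y = -1*0 + 1 = 0 + 1 = 1)
1/((6 - 133*y) + 36063) = 1/((6 - 133*1) + 36063) = 1/((6 - 133) + 36063) = 1/(-127 + 36063) = 1/35936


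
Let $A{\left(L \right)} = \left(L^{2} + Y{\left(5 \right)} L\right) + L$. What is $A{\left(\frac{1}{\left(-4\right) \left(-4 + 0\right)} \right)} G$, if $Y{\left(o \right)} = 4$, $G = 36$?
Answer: $\frac{729}{64} \approx 11.391$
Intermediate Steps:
$A{\left(L \right)} = L^{2} + 5 L$ ($A{\left(L \right)} = \left(L^{2} + 4 L\right) + L = L^{2} + 5 L$)
$A{\left(\frac{1}{\left(-4\right) \left(-4 + 0\right)} \right)} G = \frac{5 + \frac{1}{\left(-4\right) \left(-4 + 0\right)}}{\left(-4\right) \left(-4 + 0\right)} 36 = \frac{5 + \frac{1}{\left(-4\right) \left(-4\right)}}{\left(-4\right) \left(-4\right)} 36 = \frac{5 + \frac{1}{16}}{16} \cdot 36 = \frac{1}{16} \cdot \frac{81}{16} \cdot 36 = \frac{81}{256} \cdot 36 = \frac{729}{64}$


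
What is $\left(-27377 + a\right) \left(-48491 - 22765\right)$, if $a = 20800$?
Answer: $468650712$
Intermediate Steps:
$\left(-27377 + a\right) \left(-48491 - 22765\right) = \left(-27377 + 20800\right) \left(-48491 - 22765\right) = - 6577 \left(-48491 - 22765\right) = \left(-6577\right) \left(-71256\right) = 468650712$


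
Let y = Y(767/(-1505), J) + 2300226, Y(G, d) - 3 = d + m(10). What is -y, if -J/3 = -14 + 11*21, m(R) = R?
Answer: -2299588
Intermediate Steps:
J = -651 (J = -3*(-14 + 11*21) = -3*(-14 + 231) = -3*217 = -651)
Y(G, d) = 13 + d (Y(G, d) = 3 + (d + 10) = 3 + (10 + d) = 13 + d)
y = 2299588 (y = (13 - 651) + 2300226 = -638 + 2300226 = 2299588)
-y = -1*2299588 = -2299588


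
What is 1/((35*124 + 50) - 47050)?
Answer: -1/42660 ≈ -2.3441e-5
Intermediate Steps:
1/((35*124 + 50) - 47050) = 1/((4340 + 50) - 47050) = 1/(4390 - 47050) = 1/(-42660) = -1/42660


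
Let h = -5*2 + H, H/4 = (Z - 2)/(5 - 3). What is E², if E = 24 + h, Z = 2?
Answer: 196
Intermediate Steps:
H = 0 (H = 4*((2 - 2)/(5 - 3)) = 4*(0/2) = 4*(0*(½)) = 4*0 = 0)
h = -10 (h = -5*2 + 0 = -10 + 0 = -10)
E = 14 (E = 24 - 10 = 14)
E² = 14² = 196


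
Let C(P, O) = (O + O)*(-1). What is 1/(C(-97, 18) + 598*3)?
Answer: 1/1758 ≈ 0.00056883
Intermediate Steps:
C(P, O) = -2*O (C(P, O) = (2*O)*(-1) = -2*O)
1/(C(-97, 18) + 598*3) = 1/(-2*18 + 598*3) = 1/(-36 + 1794) = 1/1758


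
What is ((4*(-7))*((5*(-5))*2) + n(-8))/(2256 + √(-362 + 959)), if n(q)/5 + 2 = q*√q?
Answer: (1390 - 80*I*√2)/(2256 + √597) ≈ 0.60953 - 0.049612*I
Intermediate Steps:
n(q) = -10 + 5*q^(3/2) (n(q) = -10 + 5*(q*√q) = -10 + 5*q^(3/2))
((4*(-7))*((5*(-5))*2) + n(-8))/(2256 + √(-362 + 959)) = ((4*(-7))*((5*(-5))*2) + (-10 + 5*(-8)^(3/2)))/(2256 + √(-362 + 959)) = (-(-700)*2 + (-10 + 5*(-16*I*√2)))/(2256 + √597) = (-28*(-50) + (-10 - 80*I*√2))/(2256 + √597) = (1400 + (-10 - 80*I*√2))/(2256 + √597) = (1390 - 80*I*√2)/(2256 + √597)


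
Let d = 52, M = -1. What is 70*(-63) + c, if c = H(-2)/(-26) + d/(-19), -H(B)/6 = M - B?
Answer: -1089889/247 ≈ -4412.5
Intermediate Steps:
H(B) = 6 + 6*B (H(B) = -6*(-1 - B) = 6 + 6*B)
c = -619/247 (c = (6 + 6*(-2))/(-26) + 52/(-19) = (6 - 12)*(-1/26) + 52*(-1/19) = -6*(-1/26) - 52/19 = 3/13 - 52/19 = -619/247 ≈ -2.5061)
70*(-63) + c = 70*(-63) - 619/247 = -4410 - 619/247 = -1089889/247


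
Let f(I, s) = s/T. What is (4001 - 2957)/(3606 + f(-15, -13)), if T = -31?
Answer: 32364/111799 ≈ 0.28948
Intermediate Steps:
f(I, s) = -s/31 (f(I, s) = s/(-31) = s*(-1/31) = -s/31)
(4001 - 2957)/(3606 + f(-15, -13)) = (4001 - 2957)/(3606 - 1/31*(-13)) = 1044/(3606 + 13/31) = 1044/(111799/31) = 1044*(31/111799) = 32364/111799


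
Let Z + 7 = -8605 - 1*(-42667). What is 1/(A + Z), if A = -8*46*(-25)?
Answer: 1/43255 ≈ 2.3119e-5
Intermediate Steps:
Z = 34055 (Z = -7 + (-8605 - 1*(-42667)) = -7 + (-8605 + 42667) = -7 + 34062 = 34055)
A = 9200 (A = -368*(-25) = 9200)
1/(A + Z) = 1/(9200 + 34055) = 1/43255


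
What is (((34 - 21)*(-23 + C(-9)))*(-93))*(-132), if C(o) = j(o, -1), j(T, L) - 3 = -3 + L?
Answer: -3830112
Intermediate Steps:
j(T, L) = L (j(T, L) = 3 + (-3 + L) = L)
C(o) = -1
(((34 - 21)*(-23 + C(-9)))*(-93))*(-132) = (((34 - 21)*(-23 - 1))*(-93))*(-132) = ((13*(-24))*(-93))*(-132) = -312*(-93)*(-132) = 29016*(-132) = -3830112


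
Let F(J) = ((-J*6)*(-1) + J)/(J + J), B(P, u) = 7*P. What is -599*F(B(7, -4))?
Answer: -4193/2 ≈ -2096.5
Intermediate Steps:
F(J) = 7/2 (F(J) = (-6*J*(-1) + J)/((2*J)) = (6*J + J)*(1/(2*J)) = (7*J)*(1/(2*J)) = 7/2)
-599*F(B(7, -4)) = -599*7/2 = -4193/2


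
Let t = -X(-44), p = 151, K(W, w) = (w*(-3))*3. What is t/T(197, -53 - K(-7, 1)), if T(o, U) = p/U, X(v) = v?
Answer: -1936/151 ≈ -12.821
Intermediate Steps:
K(W, w) = -9*w (K(W, w) = -3*w*3 = -9*w)
t = 44 (t = -1*(-44) = 44)
T(o, U) = 151/U
t/T(197, -53 - K(-7, 1)) = 44/((151/(-53 - (-9)))) = 44/((151/(-53 - 1*(-9)))) = 44/((151/(-53 + 9))) = 44/((151/(-44))) = 44/((151*(-1/44))) = 44/(-151/44) = 44*(-44/151) = -1936/151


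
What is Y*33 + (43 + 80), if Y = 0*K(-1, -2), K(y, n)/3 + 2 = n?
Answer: 123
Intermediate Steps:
K(y, n) = -6 + 3*n
Y = 0 (Y = 0*(-6 + 3*(-2)) = 0*(-6 - 6) = 0*(-12) = 0)
Y*33 + (43 + 80) = 0*33 + (43 + 80) = 0 + 123 = 123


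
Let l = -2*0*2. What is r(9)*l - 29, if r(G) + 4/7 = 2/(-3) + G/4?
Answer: -29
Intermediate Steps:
l = 0 (l = 0*2 = 0)
r(G) = -26/21 + G/4 (r(G) = -4/7 + (2/(-3) + G/4) = -4/7 + (2*(-⅓) + G*(¼)) = -4/7 + (-⅔ + G/4) = -26/21 + G/4)
r(9)*l - 29 = (-26/21 + (¼)*9)*0 - 29 = (-26/21 + 9/4)*0 - 29 = (85/84)*0 - 29 = 0 - 29 = -29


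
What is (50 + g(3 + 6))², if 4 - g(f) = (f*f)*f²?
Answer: 42341049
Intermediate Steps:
g(f) = 4 - f⁴ (g(f) = 4 - f*f*f² = 4 - f²*f² = 4 - f⁴)
(50 + g(3 + 6))² = (50 + (4 - (3 + 6)⁴))² = (50 + (4 - 1*9⁴))² = (50 + (4 - 1*6561))² = (50 + (4 - 6561))² = (50 - 6557)² = (-6507)² = 42341049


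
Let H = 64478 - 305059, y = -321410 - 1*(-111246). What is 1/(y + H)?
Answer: -1/450745 ≈ -2.2185e-6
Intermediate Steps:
y = -210164 (y = -321410 + 111246 = -210164)
H = -240581
1/(y + H) = 1/(-210164 - 240581) = 1/(-450745) = -1/450745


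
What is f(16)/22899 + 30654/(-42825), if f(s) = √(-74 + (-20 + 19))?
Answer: -10218/14275 + 5*I*√3/22899 ≈ -0.7158 + 0.00037819*I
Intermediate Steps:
f(s) = 5*I*√3 (f(s) = √(-74 - 1) = √(-75) = 5*I*√3)
f(16)/22899 + 30654/(-42825) = (5*I*√3)/22899 + 30654/(-42825) = (5*I*√3)*(1/22899) + 30654*(-1/42825) = 5*I*√3/22899 - 10218/14275 = -10218/14275 + 5*I*√3/22899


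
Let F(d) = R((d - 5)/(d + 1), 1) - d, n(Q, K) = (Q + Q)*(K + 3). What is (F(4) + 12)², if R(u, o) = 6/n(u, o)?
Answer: 289/16 ≈ 18.063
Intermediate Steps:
n(Q, K) = 2*Q*(3 + K) (n(Q, K) = (2*Q)*(3 + K) = 2*Q*(3 + K))
R(u, o) = 3/(u*(3 + o)) (R(u, o) = 6/((2*u*(3 + o))) = 6*(1/(2*u*(3 + o))) = 3/(u*(3 + o)))
F(d) = -d + 3*(1 + d)/(4*(-5 + d)) (F(d) = 3/((((d - 5)/(d + 1)))*(3 + 1)) - d = 3/(((-5 + d)/(1 + d))*4) - d = 3*(¼)/((-5 + d)/(1 + d)) - d = 3*((1 + d)/(-5 + d))*(¼) - d = 3*(1 + d)/(4*(-5 + d)) - d = -d + 3*(1 + d)/(4*(-5 + d)))
(F(4) + 12)² = ((3 - 4*4² + 23*4)/(4*(-5 + 4)) + 12)² = ((¼)*(3 - 4*16 + 92)/(-1) + 12)² = ((¼)*(-1)*(3 - 64 + 92) + 12)² = ((¼)*(-1)*31 + 12)² = (-31/4 + 12)² = (17/4)² = 289/16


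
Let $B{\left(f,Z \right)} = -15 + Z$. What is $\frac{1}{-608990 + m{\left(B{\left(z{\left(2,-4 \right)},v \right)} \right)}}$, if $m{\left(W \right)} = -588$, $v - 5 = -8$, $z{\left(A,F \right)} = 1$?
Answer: $- \frac{1}{609578} \approx -1.6405 \cdot 10^{-6}$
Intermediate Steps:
$v = -3$ ($v = 5 - 8 = -3$)
$\frac{1}{-608990 + m{\left(B{\left(z{\left(2,-4 \right)},v \right)} \right)}} = \frac{1}{-608990 - 588} = \frac{1}{-609578} = - \frac{1}{609578}$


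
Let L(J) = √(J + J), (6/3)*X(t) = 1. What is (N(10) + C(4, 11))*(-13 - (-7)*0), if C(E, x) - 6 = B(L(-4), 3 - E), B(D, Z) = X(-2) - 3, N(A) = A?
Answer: -351/2 ≈ -175.50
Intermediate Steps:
X(t) = ½ (X(t) = (½)*1 = ½)
L(J) = √2*√J (L(J) = √(2*J) = √2*√J)
B(D, Z) = -5/2 (B(D, Z) = ½ - 3 = -5/2)
C(E, x) = 7/2 (C(E, x) = 6 - 5/2 = 7/2)
(N(10) + C(4, 11))*(-13 - (-7)*0) = (10 + 7/2)*(-13 - (-7)*0) = 27*(-13 - 1*0)/2 = 27*(-13 + 0)/2 = (27/2)*(-13) = -351/2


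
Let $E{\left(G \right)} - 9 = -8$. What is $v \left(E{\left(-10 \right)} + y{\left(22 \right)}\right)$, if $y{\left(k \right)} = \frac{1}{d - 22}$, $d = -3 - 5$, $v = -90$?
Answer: $-87$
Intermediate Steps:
$d = -8$
$y{\left(k \right)} = - \frac{1}{30}$ ($y{\left(k \right)} = \frac{1}{-8 - 22} = \frac{1}{-30} = - \frac{1}{30}$)
$E{\left(G \right)} = 1$ ($E{\left(G \right)} = 9 - 8 = 1$)
$v \left(E{\left(-10 \right)} + y{\left(22 \right)}\right) = - 90 \left(1 - \frac{1}{30}\right) = \left(-90\right) \frac{29}{30} = -87$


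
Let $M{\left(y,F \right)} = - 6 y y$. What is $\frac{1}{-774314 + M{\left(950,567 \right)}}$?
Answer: $- \frac{1}{6189314} \approx -1.6157 \cdot 10^{-7}$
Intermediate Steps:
$M{\left(y,F \right)} = - 6 y^{2}$
$\frac{1}{-774314 + M{\left(950,567 \right)}} = \frac{1}{-774314 - 6 \cdot 950^{2}} = \frac{1}{-774314 - 5415000} = \frac{1}{-6189314} = - \frac{1}{6189314}$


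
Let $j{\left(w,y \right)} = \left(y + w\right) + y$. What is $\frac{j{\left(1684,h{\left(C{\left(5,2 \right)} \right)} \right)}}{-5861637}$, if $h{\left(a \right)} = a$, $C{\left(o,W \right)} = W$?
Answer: $- \frac{1688}{5861637} \approx -0.00028797$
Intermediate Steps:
$j{\left(w,y \right)} = w + 2 y$ ($j{\left(w,y \right)} = \left(w + y\right) + y = w + 2 y$)
$\frac{j{\left(1684,h{\left(C{\left(5,2 \right)} \right)} \right)}}{-5861637} = \frac{1684 + 2 \cdot 2}{-5861637} = \left(1684 + 4\right) \left(- \frac{1}{5861637}\right) = 1688 \left(- \frac{1}{5861637}\right) = - \frac{1688}{5861637}$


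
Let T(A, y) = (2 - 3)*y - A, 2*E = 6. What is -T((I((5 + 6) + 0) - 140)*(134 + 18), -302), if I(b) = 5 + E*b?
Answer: -15806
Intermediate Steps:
E = 3 (E = (1/2)*6 = 3)
I(b) = 5 + 3*b
T(A, y) = -A - y (T(A, y) = -y - A = -A - y)
-T((I((5 + 6) + 0) - 140)*(134 + 18), -302) = -(-((5 + 3*((5 + 6) + 0)) - 140)*(134 + 18) - 1*(-302)) = -(-((5 + 3*(11 + 0)) - 140)*152 + 302) = -(-((5 + 3*11) - 140)*152 + 302) = -(-((5 + 33) - 140)*152 + 302) = -(-(38 - 140)*152 + 302) = -(-(-102)*152 + 302) = -(-1*(-15504) + 302) = -(15504 + 302) = -1*15806 = -15806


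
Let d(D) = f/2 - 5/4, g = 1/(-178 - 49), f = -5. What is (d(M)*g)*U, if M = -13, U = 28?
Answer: 105/227 ≈ 0.46255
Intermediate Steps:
g = -1/227 (g = 1/(-227) = -1/227 ≈ -0.0044053)
d(D) = -15/4 (d(D) = -5/2 - 5/4 = -15/4)
(d(M)*g)*U = -15/4*(-1/227)*28 = (15/908)*28 = 105/227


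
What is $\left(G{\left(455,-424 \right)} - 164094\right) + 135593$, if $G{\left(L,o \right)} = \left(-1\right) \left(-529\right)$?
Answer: $-27972$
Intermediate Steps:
$G{\left(L,o \right)} = 529$
$\left(G{\left(455,-424 \right)} - 164094\right) + 135593 = \left(529 - 164094\right) + 135593 = -163565 + 135593 = -27972$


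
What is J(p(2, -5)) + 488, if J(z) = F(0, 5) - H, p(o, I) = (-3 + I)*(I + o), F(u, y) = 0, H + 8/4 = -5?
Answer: 495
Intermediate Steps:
H = -7 (H = -2 - 5 = -7)
J(z) = 7 (J(z) = 0 - 1*(-7) = 0 + 7 = 7)
J(p(2, -5)) + 488 = 7 + 488 = 495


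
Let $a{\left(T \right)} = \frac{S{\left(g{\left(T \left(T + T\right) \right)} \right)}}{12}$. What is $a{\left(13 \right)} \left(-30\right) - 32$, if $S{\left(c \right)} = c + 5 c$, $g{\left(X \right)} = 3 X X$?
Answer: $-5141012$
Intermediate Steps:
$g{\left(X \right)} = 3 X^{2}$
$S{\left(c \right)} = 6 c$
$a{\left(T \right)} = 6 T^{4}$ ($a{\left(T \right)} = \frac{6 \cdot 3 \left(T \left(T + T\right)\right)^{2}}{12} = 6 \cdot 3 \left(T 2 T\right)^{2} \cdot \frac{1}{12} = 6 \cdot 3 \left(2 T^{2}\right)^{2} \cdot \frac{1}{12} = 6 \cdot 3 \cdot 4 T^{4} \cdot \frac{1}{12} = 6 \cdot 12 T^{4} \cdot \frac{1}{12} = 72 T^{4} \cdot \frac{1}{12} = 6 T^{4}$)
$a{\left(13 \right)} \left(-30\right) - 32 = 6 \cdot 13^{4} \left(-30\right) - 32 = 6 \cdot 28561 \left(-30\right) - 32 = 171366 \left(-30\right) - 32 = -5140980 - 32 = -5141012$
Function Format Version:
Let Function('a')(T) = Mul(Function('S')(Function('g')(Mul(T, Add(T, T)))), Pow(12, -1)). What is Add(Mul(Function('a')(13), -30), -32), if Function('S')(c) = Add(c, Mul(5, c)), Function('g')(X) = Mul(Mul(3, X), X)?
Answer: -5141012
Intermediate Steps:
Function('g')(X) = Mul(3, Pow(X, 2))
Function('S')(c) = Mul(6, c)
Function('a')(T) = Mul(6, Pow(T, 4)) (Function('a')(T) = Mul(Mul(6, Mul(3, Pow(Mul(T, Add(T, T)), 2))), Pow(12, -1)) = Mul(Mul(6, Mul(3, Pow(Mul(T, Mul(2, T)), 2))), Rational(1, 12)) = Mul(Mul(6, Mul(3, Pow(Mul(2, Pow(T, 2)), 2))), Rational(1, 12)) = Mul(Mul(6, Mul(3, Mul(4, Pow(T, 4)))), Rational(1, 12)) = Mul(Mul(6, Mul(12, Pow(T, 4))), Rational(1, 12)) = Mul(Mul(72, Pow(T, 4)), Rational(1, 12)) = Mul(6, Pow(T, 4)))
Add(Mul(Function('a')(13), -30), -32) = Add(Mul(Mul(6, Pow(13, 4)), -30), -32) = Add(Mul(Mul(6, 28561), -30), -32) = Add(Mul(171366, -30), -32) = Add(-5140980, -32) = -5141012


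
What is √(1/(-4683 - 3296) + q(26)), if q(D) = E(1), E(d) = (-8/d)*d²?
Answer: I*√509323507/7979 ≈ 2.8284*I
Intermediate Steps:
E(d) = -8*d
q(D) = -8 (q(D) = -8*1 = -8)
√(1/(-4683 - 3296) + q(26)) = √(1/(-4683 - 3296) - 8) = √(1/(-7979) - 8) = √(-1/7979 - 8) = √(-63833/7979) = I*√509323507/7979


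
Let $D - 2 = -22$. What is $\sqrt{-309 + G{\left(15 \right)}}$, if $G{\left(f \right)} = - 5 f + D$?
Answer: $2 i \sqrt{101} \approx 20.1 i$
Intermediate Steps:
$D = -20$ ($D = 2 - 22 = -20$)
$G{\left(f \right)} = -20 - 5 f$ ($G{\left(f \right)} = - 5 f - 20 = -20 - 5 f$)
$\sqrt{-309 + G{\left(15 \right)}} = \sqrt{-309 - 95} = \sqrt{-404} = 2 i \sqrt{101}$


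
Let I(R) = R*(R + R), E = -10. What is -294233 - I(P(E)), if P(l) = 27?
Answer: -295691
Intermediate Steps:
I(R) = 2*R² (I(R) = R*(2*R) = 2*R²)
-294233 - I(P(E)) = -294233 - 2*27² = -294233 - 2*729 = -294233 - 1*1458 = -294233 - 1458 = -295691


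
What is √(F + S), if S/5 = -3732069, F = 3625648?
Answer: I*√15034697 ≈ 3877.5*I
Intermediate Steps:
S = -18660345 (S = 5*(-3732069) = -18660345)
√(F + S) = √(3625648 - 18660345) = √(-15034697) = I*√15034697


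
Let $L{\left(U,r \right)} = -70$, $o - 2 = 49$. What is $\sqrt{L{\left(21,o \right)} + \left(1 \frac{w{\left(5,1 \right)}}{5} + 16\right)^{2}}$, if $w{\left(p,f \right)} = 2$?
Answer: $\frac{\sqrt{4974}}{5} \approx 14.105$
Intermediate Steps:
$o = 51$ ($o = 2 + 49 = 51$)
$\sqrt{L{\left(21,o \right)} + \left(1 \frac{w{\left(5,1 \right)}}{5} + 16\right)^{2}} = \sqrt{-70 + \left(1 \cdot \frac{2}{5} + 16\right)^{2}} = \sqrt{-70 + \left(\frac{2}{5} + 16\right)^{2}} = \sqrt{-70 + \left(\frac{82}{5}\right)^{2}} = \sqrt{-70 + \frac{6724}{25}} = \sqrt{\frac{4974}{25}} = \frac{\sqrt{4974}}{5}$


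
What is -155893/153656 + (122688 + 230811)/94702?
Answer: 19776931729/7275765256 ≈ 2.7182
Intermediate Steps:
-155893/153656 + (122688 + 230811)/94702 = -155893*1/153656 + 353499*(1/94702) = -155893/153656 + 353499/94702 = 19776931729/7275765256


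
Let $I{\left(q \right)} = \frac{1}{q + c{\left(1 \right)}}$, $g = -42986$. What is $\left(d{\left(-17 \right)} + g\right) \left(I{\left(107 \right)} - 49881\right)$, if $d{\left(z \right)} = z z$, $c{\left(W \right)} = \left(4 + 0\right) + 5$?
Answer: $\frac{247053167915}{116} \approx 2.1298 \cdot 10^{9}$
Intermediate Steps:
$c{\left(W \right)} = 9$ ($c{\left(W \right)} = 4 + 5 = 9$)
$d{\left(z \right)} = z^{2}$
$I{\left(q \right)} = \frac{1}{9 + q}$ ($I{\left(q \right)} = \frac{1}{q + 9} = \frac{1}{9 + q}$)
$\left(d{\left(-17 \right)} + g\right) \left(I{\left(107 \right)} - 49881\right) = \left(\left(-17\right)^{2} - 42986\right) \left(\frac{1}{9 + 107} - 49881\right) = \left(289 - 42986\right) \left(\frac{1}{116} - 49881\right) = - 42697 \left(\frac{1}{116} - 49881\right) = \left(-42697\right) \left(- \frac{5786195}{116}\right) = \frac{247053167915}{116}$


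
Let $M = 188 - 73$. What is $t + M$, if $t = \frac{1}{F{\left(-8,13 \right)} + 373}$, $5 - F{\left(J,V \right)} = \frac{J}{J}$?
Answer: $\frac{43356}{377} \approx 115.0$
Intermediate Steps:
$F{\left(J,V \right)} = 4$ ($F{\left(J,V \right)} = 5 - \frac{J}{J} = 5 - 1 = 4$)
$M = 115$ ($M = 188 - 73 = 115$)
$t = \frac{1}{377}$ ($t = \frac{1}{4 + 373} = \frac{1}{377} \approx 0.0026525$)
$t + M = \frac{1}{377} + 115 = \frac{43356}{377}$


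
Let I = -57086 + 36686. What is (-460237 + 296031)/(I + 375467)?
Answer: -164206/355067 ≈ -0.46246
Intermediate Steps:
I = -20400
(-460237 + 296031)/(I + 375467) = (-460237 + 296031)/(-20400 + 375467) = -164206/355067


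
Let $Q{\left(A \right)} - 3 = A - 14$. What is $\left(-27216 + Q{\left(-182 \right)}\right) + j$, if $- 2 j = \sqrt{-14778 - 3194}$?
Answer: $-27409 - i \sqrt{4493} \approx -27409.0 - 67.03 i$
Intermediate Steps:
$Q{\left(A \right)} = -11 + A$ ($Q{\left(A \right)} = 3 + \left(A - 14\right) = 3 + \left(-14 + A\right) = -11 + A$)
$j = - i \sqrt{4493}$ ($j = - \frac{\sqrt{-14778 - 3194}}{2} = - \frac{\sqrt{-17972}}{2} = - \frac{2 i \sqrt{4493}}{2} = - i \sqrt{4493} \approx - 67.03 i$)
$\left(-27216 + Q{\left(-182 \right)}\right) + j = \left(-27216 - 193\right) - i \sqrt{4493} = -27409 - i \sqrt{4493}$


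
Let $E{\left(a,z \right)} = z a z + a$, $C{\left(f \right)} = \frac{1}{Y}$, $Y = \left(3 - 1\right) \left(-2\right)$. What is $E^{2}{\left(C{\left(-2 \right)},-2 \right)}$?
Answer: $\frac{25}{16} \approx 1.5625$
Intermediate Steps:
$Y = -4$ ($Y = 2 \left(-2\right) = -4$)
$C{\left(f \right)} = - \frac{1}{4}$ ($C{\left(f \right)} = \frac{1}{-4} = - \frac{1}{4}$)
$E{\left(a,z \right)} = a + a z^{2}$ ($E{\left(a,z \right)} = a z z + a = a z^{2} + a = a + a z^{2}$)
$E^{2}{\left(C{\left(-2 \right)},-2 \right)} = \left(- \frac{1 + \left(-2\right)^{2}}{4}\right)^{2} = \left(- \frac{1 + 4}{4}\right)^{2} = \left(\left(- \frac{1}{4}\right) 5\right)^{2} = \left(- \frac{5}{4}\right)^{2} = \frac{25}{16}$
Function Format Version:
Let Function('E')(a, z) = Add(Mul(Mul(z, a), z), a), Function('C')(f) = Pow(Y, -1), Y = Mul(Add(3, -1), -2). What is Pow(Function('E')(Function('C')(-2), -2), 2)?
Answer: Rational(25, 16) ≈ 1.5625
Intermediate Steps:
Y = -4 (Y = Mul(2, -2) = -4)
Function('C')(f) = Rational(-1, 4) (Function('C')(f) = Pow(-4, -1) = Rational(-1, 4))
Function('E')(a, z) = Add(a, Mul(a, Pow(z, 2))) (Function('E')(a, z) = Add(Mul(Mul(a, z), z), a) = Add(Mul(a, Pow(z, 2)), a) = Add(a, Mul(a, Pow(z, 2))))
Pow(Function('E')(Function('C')(-2), -2), 2) = Pow(Mul(Rational(-1, 4), Add(1, Pow(-2, 2))), 2) = Pow(Mul(Rational(-1, 4), Add(1, 4)), 2) = Pow(Mul(Rational(-1, 4), 5), 2) = Pow(Rational(-5, 4), 2) = Rational(25, 16)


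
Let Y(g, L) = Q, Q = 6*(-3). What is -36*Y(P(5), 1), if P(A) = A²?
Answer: 648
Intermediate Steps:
Q = -18
Y(g, L) = -18
-36*Y(P(5), 1) = -36*(-18) = 648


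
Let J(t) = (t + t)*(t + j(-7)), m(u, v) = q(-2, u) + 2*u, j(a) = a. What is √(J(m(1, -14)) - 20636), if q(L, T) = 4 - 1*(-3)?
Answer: 10*I*√206 ≈ 143.53*I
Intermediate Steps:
q(L, T) = 7 (q(L, T) = 4 + 3 = 7)
m(u, v) = 7 + 2*u
J(t) = 2*t*(-7 + t) (J(t) = (t + t)*(t - 7) = (2*t)*(-7 + t) = 2*t*(-7 + t))
√(J(m(1, -14)) - 20636) = √(2*(7 + 2*1)*(-7 + (7 + 2*1)) - 20636) = √(2*(7 + 2)*(-7 + (7 + 2)) - 20636) = √(2*9*(-7 + 9) - 20636) = √(2*9*2 - 20636) = √(36 - 20636) = √(-20600) = 10*I*√206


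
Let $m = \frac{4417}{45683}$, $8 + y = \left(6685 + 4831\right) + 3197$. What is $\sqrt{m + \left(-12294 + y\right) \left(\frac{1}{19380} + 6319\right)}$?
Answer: $\frac{\sqrt{2985398832770267572036455}}{442668270} \approx 3903.2$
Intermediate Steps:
$y = 14705$ ($y = -8 + \left(\left(6685 + 4831\right) + 3197\right) = -8 + \left(11516 + 3197\right) = -8 + 14713 = 14705$)
$m = \frac{4417}{45683}$ ($m = 4417 \cdot \frac{1}{45683} = \frac{4417}{45683} \approx 0.096688$)
$\sqrt{m + \left(-12294 + y\right) \left(\frac{1}{19380} + 6319\right)} = \sqrt{\frac{4417}{45683} + \left(-12294 + 14705\right) \left(\frac{1}{19380} + 6319\right)} = \sqrt{\frac{4417}{45683} + 2411 \left(\frac{1}{19380} + 6319\right)} = \sqrt{\frac{4417}{45683} + 2411 \cdot \frac{122462221}{19380}} = \sqrt{\frac{4417}{45683} + \frac{295256414831}{19380}} = \sqrt{\frac{13488198884326033}{885336540}} = \frac{\sqrt{2985398832770267572036455}}{442668270}$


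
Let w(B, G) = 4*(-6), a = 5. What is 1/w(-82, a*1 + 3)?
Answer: -1/24 ≈ -0.041667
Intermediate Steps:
w(B, G) = -24
1/w(-82, a*1 + 3) = 1/(-24) = -1/24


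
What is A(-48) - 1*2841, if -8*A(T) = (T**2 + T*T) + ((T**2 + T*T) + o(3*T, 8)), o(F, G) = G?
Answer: -3994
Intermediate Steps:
A(T) = -1 - T**2/2 (A(T) = -((T**2 + T*T) + ((T**2 + T*T) + 8))/8 = -((T**2 + T**2) + ((T**2 + T**2) + 8))/8 = -(2*T**2 + (2*T**2 + 8))/8 = -(2*T**2 + (8 + 2*T**2))/8 = -(8 + 4*T**2)/8 = -1 - T**2/2)
A(-48) - 1*2841 = (-1 - 1/2*(-48)**2) - 1*2841 = (-1 - 1/2*2304) - 2841 = (-1 - 1152) - 2841 = -1153 - 2841 = -3994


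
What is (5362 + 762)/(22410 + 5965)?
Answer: 6124/28375 ≈ 0.21582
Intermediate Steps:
(5362 + 762)/(22410 + 5965) = 6124/28375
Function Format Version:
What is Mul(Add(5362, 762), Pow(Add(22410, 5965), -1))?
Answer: Rational(6124, 28375) ≈ 0.21582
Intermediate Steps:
Mul(Add(5362, 762), Pow(Add(22410, 5965), -1)) = Mul(6124, Pow(28375, -1)) = Mul(6124, Rational(1, 28375)) = Rational(6124, 28375)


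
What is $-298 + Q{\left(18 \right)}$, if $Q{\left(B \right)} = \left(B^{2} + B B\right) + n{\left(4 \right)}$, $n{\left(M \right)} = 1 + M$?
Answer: $355$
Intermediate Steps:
$Q{\left(B \right)} = 5 + 2 B^{2}$ ($Q{\left(B \right)} = \left(B^{2} + B B\right) + \left(1 + 4\right) = \left(B^{2} + B^{2}\right) + 5 = 2 B^{2} + 5 = 5 + 2 B^{2}$)
$-298 + Q{\left(18 \right)} = -298 + \left(5 + 2 \cdot 18^{2}\right) = -298 + \left(5 + 2 \cdot 324\right) = -298 + \left(5 + 648\right) = -298 + 653 = 355$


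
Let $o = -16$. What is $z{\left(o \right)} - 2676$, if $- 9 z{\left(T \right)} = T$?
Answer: $- \frac{24068}{9} \approx -2674.2$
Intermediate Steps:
$z{\left(T \right)} = - \frac{T}{9}$
$z{\left(o \right)} - 2676 = \left(- \frac{1}{9}\right) \left(-16\right) - 2676 = \frac{16}{9} - 2676 = - \frac{24068}{9}$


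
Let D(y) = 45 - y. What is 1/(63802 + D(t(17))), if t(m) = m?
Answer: 1/63830 ≈ 1.5667e-5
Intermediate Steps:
1/(63802 + D(t(17))) = 1/(63802 + (45 - 1*17)) = 1/(63802 + (45 - 17)) = 1/(63802 + 28) = 1/63830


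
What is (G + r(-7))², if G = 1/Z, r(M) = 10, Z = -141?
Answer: 1985281/19881 ≈ 99.858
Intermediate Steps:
G = -1/141 (G = 1/(-141) = -1/141 ≈ -0.0070922)
(G + r(-7))² = (-1/141 + 10)² = (1409/141)² = 1985281/19881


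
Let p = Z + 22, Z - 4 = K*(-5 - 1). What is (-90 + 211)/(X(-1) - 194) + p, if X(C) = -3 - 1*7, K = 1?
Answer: 3959/204 ≈ 19.407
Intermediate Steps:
X(C) = -10 (X(C) = -3 - 7 = -10)
Z = -2 (Z = 4 + 1*(-5 - 1) = 4 + 1*(-6) = 4 - 6 = -2)
p = 20 (p = -2 + 22 = 20)
(-90 + 211)/(X(-1) - 194) + p = (-90 + 211)/(-10 - 194) + 20 = 121/(-204) + 20 = 121*(-1/204) + 20 = -121/204 + 20 = 3959/204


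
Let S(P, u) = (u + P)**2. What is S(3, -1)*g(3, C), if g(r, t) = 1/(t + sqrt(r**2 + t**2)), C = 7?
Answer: -28/9 + 4*sqrt(58)/9 ≈ 0.27368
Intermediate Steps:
S(P, u) = (P + u)**2
S(3, -1)*g(3, C) = (3 - 1)**2/(7 + sqrt(3**2 + 7**2)) = 2**2/(7 + sqrt(9 + 49)) = 4/(7 + sqrt(58))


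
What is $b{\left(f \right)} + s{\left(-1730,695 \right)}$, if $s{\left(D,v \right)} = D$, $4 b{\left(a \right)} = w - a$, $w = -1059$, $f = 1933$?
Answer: $-2478$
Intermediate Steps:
$b{\left(a \right)} = - \frac{1059}{4} - \frac{a}{4}$ ($b{\left(a \right)} = \frac{-1059 - a}{4} = - \frac{1059}{4} - \frac{a}{4}$)
$b{\left(f \right)} + s{\left(-1730,695 \right)} = \left(- \frac{1059}{4} - \frac{1933}{4}\right) - 1730 = -748 - 1730 = -2478$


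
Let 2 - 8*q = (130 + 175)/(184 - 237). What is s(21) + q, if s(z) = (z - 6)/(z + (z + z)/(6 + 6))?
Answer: 32859/20776 ≈ 1.5816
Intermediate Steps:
s(z) = 6*(-6 + z)/(7*z) (s(z) = (-6 + z)/(z + (2*z)/12) = (-6 + z)/(z + (2*z)*(1/12)) = (-6 + z)/(z + z/6) = (-6 + z)/((7*z/6)) = (-6 + z)*(6/(7*z)) = 6*(-6 + z)/(7*z))
q = 411/424 (q = 1/4 - (130 + 175)/(8*(184 - 237)) = 1/4 - 305/(8*(-53)) = 1/4 - 305*(-1)/(8*53) = 1/4 - 1/8*(-305/53) = 1/4 + 305/424 = 411/424 ≈ 0.96934)
s(21) + q = (6/7)*(-6 + 21)/21 + 411/424 = (6/7)*(1/21)*15 + 411/424 = 30/49 + 411/424 = 32859/20776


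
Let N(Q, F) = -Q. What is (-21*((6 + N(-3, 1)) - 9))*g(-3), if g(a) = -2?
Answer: 0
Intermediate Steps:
(-21*((6 + N(-3, 1)) - 9))*g(-3) = -21*((6 - 1*(-3)) - 9)*(-2) = -21*((6 + 3) - 9)*(-2) = -21*(9 - 9)*(-2) = -21*0*(-2) = 0*(-2) = 0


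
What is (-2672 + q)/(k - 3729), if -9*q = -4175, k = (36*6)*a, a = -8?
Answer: 1169/2889 ≈ 0.40464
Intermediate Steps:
k = -1728 (k = (36*6)*(-8) = 216*(-8) = -1728)
q = 4175/9 (q = -⅑*(-4175) = 4175/9 ≈ 463.89)
(-2672 + q)/(k - 3729) = (-2672 + 4175/9)/(-1728 - 3729) = -19873/9/(-5457) = -19873/9*(-1/5457) = 1169/2889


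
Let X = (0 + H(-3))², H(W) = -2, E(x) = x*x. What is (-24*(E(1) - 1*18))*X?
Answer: 1632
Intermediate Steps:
E(x) = x²
X = 4 (X = (0 - 2)² = (-2)² = 4)
(-24*(E(1) - 1*18))*X = -24*(1² - 1*18)*4 = -24*(1 - 18)*4 = -24*(-17)*4 = 408*4 = 1632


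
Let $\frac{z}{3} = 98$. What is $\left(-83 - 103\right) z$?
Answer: $-54684$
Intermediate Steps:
$z = 294$ ($z = 3 \cdot 98 = 294$)
$\left(-83 - 103\right) z = \left(-83 - 103\right) 294 = \left(-186\right) 294 = -54684$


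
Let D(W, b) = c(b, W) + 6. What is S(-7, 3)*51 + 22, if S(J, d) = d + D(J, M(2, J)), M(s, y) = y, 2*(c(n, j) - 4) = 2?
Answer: 736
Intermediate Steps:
c(n, j) = 5 (c(n, j) = 4 + (1/2)*2 = 4 + 1 = 5)
D(W, b) = 11 (D(W, b) = 5 + 6 = 11)
S(J, d) = 11 + d (S(J, d) = d + 11 = 11 + d)
S(-7, 3)*51 + 22 = (11 + 3)*51 + 22 = 14*51 + 22 = 714 + 22 = 736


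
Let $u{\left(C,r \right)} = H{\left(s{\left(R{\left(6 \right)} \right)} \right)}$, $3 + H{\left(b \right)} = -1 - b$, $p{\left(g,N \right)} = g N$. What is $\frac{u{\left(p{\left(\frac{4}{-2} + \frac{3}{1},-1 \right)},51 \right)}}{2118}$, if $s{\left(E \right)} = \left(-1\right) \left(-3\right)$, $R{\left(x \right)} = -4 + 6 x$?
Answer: $- \frac{7}{2118} \approx -0.003305$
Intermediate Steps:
$p{\left(g,N \right)} = N g$
$s{\left(E \right)} = 3$
$H{\left(b \right)} = -4 - b$ ($H{\left(b \right)} = -3 - \left(1 + b\right) = -4 - b$)
$u{\left(C,r \right)} = -7$ ($u{\left(C,r \right)} = -4 - 3 = -7$)
$\frac{u{\left(p{\left(\frac{4}{-2} + \frac{3}{1},-1 \right)},51 \right)}}{2118} = - \frac{7}{2118}$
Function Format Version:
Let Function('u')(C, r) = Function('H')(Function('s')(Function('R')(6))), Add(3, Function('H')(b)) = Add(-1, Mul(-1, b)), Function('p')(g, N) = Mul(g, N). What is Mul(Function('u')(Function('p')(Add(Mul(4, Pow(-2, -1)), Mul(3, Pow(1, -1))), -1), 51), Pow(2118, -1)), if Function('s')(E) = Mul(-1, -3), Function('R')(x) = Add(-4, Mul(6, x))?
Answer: Rational(-7, 2118) ≈ -0.0033050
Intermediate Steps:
Function('p')(g, N) = Mul(N, g)
Function('s')(E) = 3
Function('H')(b) = Add(-4, Mul(-1, b)) (Function('H')(b) = Add(-3, Add(-1, Mul(-1, b))) = Add(-4, Mul(-1, b)))
Function('u')(C, r) = -7 (Function('u')(C, r) = Add(-4, Mul(-1, 3)) = Add(-4, -3) = -7)
Mul(Function('u')(Function('p')(Add(Mul(4, Pow(-2, -1)), Mul(3, Pow(1, -1))), -1), 51), Pow(2118, -1)) = Mul(-7, Pow(2118, -1)) = Mul(-7, Rational(1, 2118)) = Rational(-7, 2118)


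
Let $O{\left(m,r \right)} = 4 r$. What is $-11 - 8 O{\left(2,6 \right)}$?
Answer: $-203$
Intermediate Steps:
$-11 - 8 O{\left(2,6 \right)} = -11 - 8 \cdot 4 \cdot 6 = -11 - 192 = -203$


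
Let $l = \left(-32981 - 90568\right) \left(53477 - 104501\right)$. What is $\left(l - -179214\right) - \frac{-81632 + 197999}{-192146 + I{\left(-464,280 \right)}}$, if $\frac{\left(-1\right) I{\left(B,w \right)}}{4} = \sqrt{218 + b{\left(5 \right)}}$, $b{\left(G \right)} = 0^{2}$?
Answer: $\frac{116374744918302385251}{18460040914} - \frac{116367 \sqrt{218}}{9230020457} \approx 6.3041 \cdot 10^{9}$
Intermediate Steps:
$b{\left(G \right)} = 0$
$I{\left(B,w \right)} = - 4 \sqrt{218}$ ($I{\left(B,w \right)} = - 4 \sqrt{218 + 0} = - 4 \sqrt{218}$)
$l = 6303964176$ ($l = \left(-123549\right) \left(-51024\right) = 6303964176$)
$\left(l - -179214\right) - \frac{-81632 + 197999}{-192146 + I{\left(-464,280 \right)}} = \left(6303964176 - -179214\right) - \frac{-81632 + 197999}{-192146 - 4 \sqrt{218}} = \left(6303964176 + 179214\right) - \frac{116367}{-192146 - 4 \sqrt{218}} = 6304143390 - \frac{116367}{-192146 - 4 \sqrt{218}}$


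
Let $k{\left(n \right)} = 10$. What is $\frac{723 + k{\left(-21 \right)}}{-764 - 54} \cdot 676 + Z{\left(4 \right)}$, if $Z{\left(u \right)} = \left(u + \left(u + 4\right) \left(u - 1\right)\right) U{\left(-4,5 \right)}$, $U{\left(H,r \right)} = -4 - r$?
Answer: $- \frac{350822}{409} \approx -857.76$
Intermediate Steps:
$Z{\left(u \right)} = - 9 u - 9 \left(-1 + u\right) \left(4 + u\right)$ ($Z{\left(u \right)} = \left(u + \left(u + 4\right) \left(u - 1\right)\right) \left(-4 - 5\right) = \left(u + \left(4 + u\right) \left(-1 + u\right)\right) \left(-4 - 5\right) = \left(u + \left(-1 + u\right) \left(4 + u\right)\right) \left(-9\right) = - 9 u - 9 \left(-1 + u\right) \left(4 + u\right)$)
$\frac{723 + k{\left(-21 \right)}}{-764 - 54} \cdot 676 + Z{\left(4 \right)} = \frac{723 + 10}{-764 - 54} \cdot 676 - \left(108 + 144\right) = \frac{733}{-818} \cdot 676 - 252 = 733 \left(- \frac{1}{818}\right) 676 - 252 = \left(- \frac{733}{818}\right) 676 - 252 = - \frac{247754}{409} - 252 = - \frac{350822}{409}$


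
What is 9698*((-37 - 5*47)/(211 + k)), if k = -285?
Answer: 1318928/37 ≈ 35647.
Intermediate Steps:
9698*((-37 - 5*47)/(211 + k)) = 9698*((-37 - 5*47)/(211 - 285)) = 9698*((-37 - 235)/(-74)) = 9698*(-272*(-1/74)) = 9698*(136/37) = 1318928/37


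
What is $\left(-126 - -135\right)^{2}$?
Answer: $81$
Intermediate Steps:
$\left(-126 - -135\right)^{2} = \left(-126 + 135\right)^{2} = 9^{2} = 81$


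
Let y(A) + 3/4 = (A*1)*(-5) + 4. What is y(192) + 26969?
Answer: 104049/4 ≈ 26012.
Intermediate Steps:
y(A) = 13/4 - 5*A (y(A) = -¾ + ((A*1)*(-5) + 4) = -¾ + (A*(-5) + 4) = -¾ + (-5*A + 4) = -¾ + (4 - 5*A) = 13/4 - 5*A)
y(192) + 26969 = (13/4 - 5*192) + 26969 = (13/4 - 960) + 26969 = -3827/4 + 26969 = 104049/4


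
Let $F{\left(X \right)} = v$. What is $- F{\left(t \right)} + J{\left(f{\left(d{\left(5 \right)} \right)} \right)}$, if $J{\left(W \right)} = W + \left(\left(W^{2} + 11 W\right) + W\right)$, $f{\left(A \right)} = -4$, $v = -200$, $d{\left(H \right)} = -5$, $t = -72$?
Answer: $164$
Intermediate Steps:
$F{\left(X \right)} = -200$
$J{\left(W \right)} = W^{2} + 13 W$ ($J{\left(W \right)} = W + \left(W^{2} + 12 W\right) = W^{2} + 13 W$)
$- F{\left(t \right)} + J{\left(f{\left(d{\left(5 \right)} \right)} \right)} = \left(-1\right) \left(-200\right) - 4 \left(13 - 4\right) = 200 - 36 = 164$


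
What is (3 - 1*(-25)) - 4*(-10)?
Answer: 68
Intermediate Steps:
(3 - 1*(-25)) - 4*(-10) = (3 + 25) + 40 = 28 + 40 = 68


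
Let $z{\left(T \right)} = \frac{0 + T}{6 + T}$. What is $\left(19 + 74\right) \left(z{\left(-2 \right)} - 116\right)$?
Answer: $- \frac{21669}{2} \approx -10835.0$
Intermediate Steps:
$z{\left(T \right)} = \frac{T}{6 + T}$
$\left(19 + 74\right) \left(z{\left(-2 \right)} - 116\right) = \left(19 + 74\right) \left(- \frac{2}{6 - 2} - 116\right) = 93 \left(- \frac{2}{4} - 116\right) = 93 \left(\left(-2\right) \frac{1}{4} - 116\right) = 93 \left(- \frac{1}{2} - 116\right) = 93 \left(- \frac{233}{2}\right) = - \frac{21669}{2}$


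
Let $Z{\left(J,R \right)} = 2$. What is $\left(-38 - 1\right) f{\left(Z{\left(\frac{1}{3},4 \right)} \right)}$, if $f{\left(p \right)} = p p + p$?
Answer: $-234$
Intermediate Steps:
$f{\left(p \right)} = p + p^{2}$ ($f{\left(p \right)} = p^{2} + p = p + p^{2}$)
$\left(-38 - 1\right) f{\left(Z{\left(\frac{1}{3},4 \right)} \right)} = \left(-38 - 1\right) 2 \left(1 + 2\right) = - 39 \cdot 2 \cdot 3 = \left(-39\right) 6 = -234$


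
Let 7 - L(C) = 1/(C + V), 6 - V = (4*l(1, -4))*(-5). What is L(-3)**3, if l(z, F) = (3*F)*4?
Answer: 300763000000/876467493 ≈ 343.15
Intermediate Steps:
l(z, F) = 12*F
V = -954 (V = 6 - 4*(12*(-4))*(-5) = 6 - 4*(-48)*(-5) = 6 - (-192)*(-5) = 6 - 1*960 = 6 - 960 = -954)
L(C) = 7 - 1/(-954 + C) (L(C) = 7 - 1/(C - 954) = 7 - 1/(-954 + C))
L(-3)**3 = ((-6679 + 7*(-3))/(-954 - 3))**3 = ((-6679 - 21)/(-957))**3 = (-1/957*(-6700))**3 = (6700/957)**3 = 300763000000/876467493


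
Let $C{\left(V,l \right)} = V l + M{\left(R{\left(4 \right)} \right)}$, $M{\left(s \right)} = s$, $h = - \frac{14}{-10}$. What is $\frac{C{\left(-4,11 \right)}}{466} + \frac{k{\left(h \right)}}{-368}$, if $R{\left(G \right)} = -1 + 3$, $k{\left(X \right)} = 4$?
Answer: $- \frac{2165}{21436} \approx -0.101$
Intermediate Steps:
$h = \frac{7}{5}$ ($h = \left(-14\right) \left(- \frac{1}{10}\right) = \frac{7}{5} \approx 1.4$)
$R{\left(G \right)} = 2$
$C{\left(V,l \right)} = 2 + V l$ ($C{\left(V,l \right)} = V l + 2 = 2 + V l$)
$\frac{C{\left(-4,11 \right)}}{466} + \frac{k{\left(h \right)}}{-368} = \frac{2 - 44}{466} + \frac{4}{-368} = \left(2 - 44\right) \frac{1}{466} + 4 \left(- \frac{1}{368}\right) = \left(-42\right) \frac{1}{466} - \frac{1}{92} = - \frac{21}{233} - \frac{1}{92} = - \frac{2165}{21436}$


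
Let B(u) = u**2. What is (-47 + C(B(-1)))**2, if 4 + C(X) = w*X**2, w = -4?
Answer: 3025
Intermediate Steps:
C(X) = -4 - 4*X**2
(-47 + C(B(-1)))**2 = (-47 + (-4 - 4*((-1)**2)**2))**2 = (-47 + (-4 - 4*1**2))**2 = (-47 + (-4 - 4*1))**2 = (-47 + (-4 - 4))**2 = (-47 - 8)**2 = (-55)**2 = 3025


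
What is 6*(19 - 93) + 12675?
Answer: 12231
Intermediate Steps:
6*(19 - 93) + 12675 = 6*(-74) + 12675 = -444 + 12675 = 12231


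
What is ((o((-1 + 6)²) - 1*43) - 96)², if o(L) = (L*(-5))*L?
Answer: 10653696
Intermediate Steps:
o(L) = -5*L² (o(L) = (-5*L)*L = -5*L²)
((o((-1 + 6)²) - 1*43) - 96)² = ((-5*(-1 + 6)⁴ - 1*43) - 96)² = ((-5*(5²)² - 43) - 96)² = ((-5*25² - 43) - 96)² = ((-5*625 - 43) - 96)² = ((-3125 - 43) - 96)² = (-3168 - 96)² = (-3264)² = 10653696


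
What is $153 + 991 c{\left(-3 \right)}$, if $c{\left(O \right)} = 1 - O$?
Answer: $4117$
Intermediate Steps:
$153 + 991 c{\left(-3 \right)} = 153 + 991 \left(1 - -3\right) = 153 + 991 \left(1 + 3\right) = 153 + 991 \cdot 4 = 153 + 3964 = 4117$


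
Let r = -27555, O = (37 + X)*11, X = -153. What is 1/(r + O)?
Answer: -1/28831 ≈ -3.4685e-5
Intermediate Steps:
O = -1276 (O = (37 - 153)*11 = -116*11 = -1276)
1/(r + O) = 1/(-27555 - 1276) = 1/(-28831) = -1/28831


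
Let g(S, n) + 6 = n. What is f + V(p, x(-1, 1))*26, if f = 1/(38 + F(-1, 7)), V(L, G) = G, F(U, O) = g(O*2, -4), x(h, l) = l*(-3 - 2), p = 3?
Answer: -3639/28 ≈ -129.96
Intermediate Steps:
g(S, n) = -6 + n
x(h, l) = -5*l (x(h, l) = l*(-5) = -5*l)
F(U, O) = -10 (F(U, O) = -6 - 4 = -10)
f = 1/28 (f = 1/(38 - 10) = 1/28 ≈ 0.035714)
f + V(p, x(-1, 1))*26 = 1/28 - 5*1*26 = 1/28 - 5*26 = 1/28 - 130 = -3639/28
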